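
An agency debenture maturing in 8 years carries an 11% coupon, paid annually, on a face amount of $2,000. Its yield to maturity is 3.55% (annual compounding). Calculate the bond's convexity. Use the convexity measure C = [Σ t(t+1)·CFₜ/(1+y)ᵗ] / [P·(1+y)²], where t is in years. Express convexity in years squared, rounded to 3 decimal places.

With y = 0.0355:
  t   CF        PV=CF/(1+0.0355)^t    t·PV        t(t+1)·PV
  1       220.00       212.4577       212.4577         424.9155
  2       220.00       205.1741       410.3481       1,231.0444
  3       220.00       198.1401       594.4203       2,377.6812
  4       220.00       191.3473       765.3891       3,826.9454
  5       220.00       184.7873       923.9366       5,543.6196
  6       220.00       178.4523     1,070.7136       7,494.9951
  7       220.00       172.3344     1,206.3407       9,650.7260
  8     2,220.00     1,679.3923    13,435.1381     120,916.2431
  Σ                  3,022.0854    18,618.7443     151,466.1702
P = 3,022.0854.
Convexity = Σ t(t+1)·PV / [P·(1+y)²] = 151,466.1702 / (3,022.0854 × 1.072260) = 46.74215.

46.742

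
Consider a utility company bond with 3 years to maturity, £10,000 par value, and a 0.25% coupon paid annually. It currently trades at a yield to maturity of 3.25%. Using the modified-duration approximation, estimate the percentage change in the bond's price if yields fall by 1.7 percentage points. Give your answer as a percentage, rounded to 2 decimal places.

+4.93%

Periodic yield y = 0.0325. Modified duration first:
  t   CF        PV=CF/(1+0.0325)^t    t·PV
  1        25.00        24.2131        24.2131
  2        25.00        23.4509        46.9018
  3    10,025.00     9,107.8150    27,323.4450
  Σ                  9,155.4790    27,394.5599
P = 9,155.4790; D_Mac = 2.99215 yrs; D_mod = 2.99215/(1+0.0325) = 2.89797 yrs.
ΔP/P ≈ -D_mod · Δy = -2.89797 × (-0.017) = +0.049265 = +4.9265%.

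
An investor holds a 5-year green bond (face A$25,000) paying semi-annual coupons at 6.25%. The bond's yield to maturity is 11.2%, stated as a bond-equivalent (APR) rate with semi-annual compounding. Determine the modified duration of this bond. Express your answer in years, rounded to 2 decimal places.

4.06 years

Periodic yield y = 0.056. First find Macaulay duration:
  t   CF        PV=CF/(1+0.056)^t    t·PV
  1       781.25       739.8201       739.8201
  2       781.25       700.5872     1,401.1744
  3       781.25       663.4348     1,990.3045
  4       781.25       628.2527     2,513.0108
  5       781.25       594.9363     2,974.6813
  6       781.25       563.3866     3,380.3197
  7       781.25       533.5100     3,734.5703
  8       781.25       505.2178     4,041.7428
  9       781.25       478.4260     4,305.8339
  10   25,781.25    14,950.8123   149,508.1227
  Σ                 20,358.3838   174,589.5805
P = 20,358.3838; Macaulay duration = 174,589.5805 / 20,358.3838 = 8.57581 half-year periods = 4.28790 years.
Modified duration = D_Mac / (1 + y) = 4.28790 / 1.056 = 4.06051 years.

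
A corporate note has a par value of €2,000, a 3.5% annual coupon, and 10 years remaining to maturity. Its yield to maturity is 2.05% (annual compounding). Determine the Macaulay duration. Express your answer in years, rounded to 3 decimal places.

Periodic yield y = 0.0205. Discount each cash flow and weight by its year:
  t   CF        PV=CF/(1+0.0205)^t    t·PV
  1        70.00        68.5938        68.5938
  2        70.00        67.2159       134.4318
  3        70.00        65.8657       197.5970
  4        70.00        64.5425       258.1701
  5        70.00        63.2460       316.2299
  6        70.00        61.9755       371.8530
  7        70.00        60.7305       425.1136
  8        70.00        59.5106       476.0844
  9        70.00        58.3151       524.8358
  10    2,070.00     1,689.8193    16,898.1926
  Σ                  2,259.8148    19,671.1020
Price P = Σ PV = 2,259.8148.
Macaulay duration = Σ(t·PV) / P = 19,671.1020 / 2,259.8148 = 8.70474 years.

8.705 years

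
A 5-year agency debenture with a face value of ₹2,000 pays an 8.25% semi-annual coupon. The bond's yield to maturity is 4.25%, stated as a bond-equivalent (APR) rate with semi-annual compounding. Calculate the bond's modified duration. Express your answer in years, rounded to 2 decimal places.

Periodic yield y = 0.02125. First find Macaulay duration:
  t   CF        PV=CF/(1+0.02125)^t    t·PV
  1        82.50        80.7834        80.7834
  2        82.50        79.1024       158.2049
  3        82.50        77.4565       232.3694
  4        82.50        75.8448       303.3791
  5        82.50        74.2666       371.3331
  6        82.50        72.7213       436.3277
  7        82.50        71.2081       498.4568
  8        82.50        69.7264       557.8114
  9        82.50        68.2756       614.4801
  10    2,082.50     1,687.5798    16,875.7979
  Σ                  2,356.9648    20,128.9436
P = 2,356.9648; Macaulay duration = 20,128.9436 / 2,356.9648 = 8.54020 half-year periods = 4.27010 years.
Modified duration = D_Mac / (1 + y) = 4.27010 / 1.02125 = 4.18125 years.

4.18 years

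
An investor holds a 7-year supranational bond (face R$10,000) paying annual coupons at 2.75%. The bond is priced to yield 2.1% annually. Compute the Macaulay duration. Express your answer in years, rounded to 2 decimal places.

6.48 years

Periodic yield y = 0.021. Discount each cash flow and weight by its year:
  t   CF        PV=CF/(1+0.021)^t    t·PV
  1       275.00       269.3438       269.3438
  2       275.00       263.8039       527.6078
  3       275.00       258.3780       775.1339
  4       275.00       253.0636     1,012.2545
  5       275.00       247.8586     1,239.2930
  6       275.00       242.7606     1,456.5637
  7    10,275.00     8,883.8586    62,187.0100
  Σ                 10,419.0671    67,467.2066
Price P = Σ PV = 10,419.0671.
Macaulay duration = Σ(t·PV) / P = 67,467.2066 / 10,419.0671 = 6.47536 years.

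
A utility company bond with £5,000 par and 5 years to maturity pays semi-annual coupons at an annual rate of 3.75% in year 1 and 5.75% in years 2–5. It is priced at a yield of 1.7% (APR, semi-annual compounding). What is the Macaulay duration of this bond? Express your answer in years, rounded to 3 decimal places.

4.537 years

Periodic yield y = 0.0085. Discount each cash flow and weight by its period:
  t   CF        PV=CF/(1+0.0085)^t    t·PV
  1        93.75        92.9598        92.9598
  2        93.75        92.1763       184.3527
  3       143.75       140.1458       420.4375
  4       143.75       138.9646       555.8585
  5       143.75       137.7934       688.9669
  6       143.75       136.6320       819.7920
  7       143.75       135.4804       948.3629
  8       143.75       134.3385     1,074.7083
  9       143.75       133.2063     1,198.8566
  10    5,143.75     4,726.2950    47,262.9502
  Σ                  5,867.9923    53,247.2454
Price P = Σ PV = 5,867.9923.
Macaulay duration = Σ(t·PV) / P = 53,247.2454 / 5,867.9923 = 9.07418 half-year periods.
In years: 9.07418 / 2 = 4.53709 years.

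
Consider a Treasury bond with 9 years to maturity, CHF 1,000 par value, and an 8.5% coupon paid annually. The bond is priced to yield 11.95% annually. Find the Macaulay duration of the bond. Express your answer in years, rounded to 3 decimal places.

Periodic yield y = 0.1195. Discount each cash flow and weight by its year:
  t   CF        PV=CF/(1+0.1195)^t    t·PV
  1        85.00        75.9268        75.9268
  2        85.00        67.8220       135.6440
  3        85.00        60.5824       181.7473
  4        85.00        54.1156       216.4624
  5        85.00        48.3391       241.6954
  6        85.00        43.1792       259.0750
  7        85.00        38.5701       269.9904
  8        85.00        34.4529       275.6234
  9     1,085.00       392.8374     3,535.5368
  Σ                    815.8255     5,191.7016
Price P = Σ PV = 815.8255.
Macaulay duration = Σ(t·PV) / P = 5,191.7016 / 815.8255 = 6.36374 years.

6.364 years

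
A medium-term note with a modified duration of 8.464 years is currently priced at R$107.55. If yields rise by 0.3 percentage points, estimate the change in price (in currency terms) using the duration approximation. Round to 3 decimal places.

-R$2.731

Duration approximation: ΔP/P ≈ -D_mod · Δy = -8.464 × (+0.003) = -0.025392.
ΔP ≈ 107.55 × (-0.025392) = -2.7309096.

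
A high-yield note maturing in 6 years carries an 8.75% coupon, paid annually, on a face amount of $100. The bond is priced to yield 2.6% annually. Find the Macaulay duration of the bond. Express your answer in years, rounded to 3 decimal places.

Periodic yield y = 0.026. Discount each cash flow and weight by its year:
  t   CF        PV=CF/(1+0.026)^t    t·PV
  1         8.75         8.5283         8.5283
  2         8.75         8.3121        16.6243
  3         8.75         8.1015        24.3045
  4         8.75         7.8962        31.5848
  5         8.75         7.6961        38.4805
  6       108.75        93.2277       559.3664
  Σ                    133.7620       678.8888
Price P = Σ PV = 133.7620.
Macaulay duration = Σ(t·PV) / P = 678.8888 / 133.7620 = 5.07535 years.

5.075 years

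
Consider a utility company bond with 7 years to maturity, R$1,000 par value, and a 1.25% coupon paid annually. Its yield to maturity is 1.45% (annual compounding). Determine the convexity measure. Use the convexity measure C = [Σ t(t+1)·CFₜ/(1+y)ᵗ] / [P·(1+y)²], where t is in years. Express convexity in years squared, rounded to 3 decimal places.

51.765

With y = 0.0145:
  t   CF        PV=CF/(1+0.0145)^t    t·PV        t(t+1)·PV
  1        12.50        12.3213        12.3213          24.6427
  2        12.50        12.1452        24.2905          72.8714
  3        12.50        11.9716        35.9149         143.6597
  4        12.50        11.8005        47.2022         236.0108
  5        12.50        11.6319        58.1594         348.9563
  6        12.50        11.4656        68.7937         481.5562
  7     1,012.50       915.4417     6,408.0916      51,264.7329
  Σ                    986.7779     6,654.7736      52,572.4300
P = 986.7779.
Convexity = Σ t(t+1)·PV / [P·(1+y)²] = 52,572.4300 / (986.7779 × 1.029210) = 51.76480.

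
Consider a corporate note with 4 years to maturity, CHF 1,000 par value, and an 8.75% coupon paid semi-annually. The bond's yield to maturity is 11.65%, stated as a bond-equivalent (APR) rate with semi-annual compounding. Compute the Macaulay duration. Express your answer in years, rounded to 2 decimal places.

3.43 years

Periodic yield y = 0.05825. Discount each cash flow and weight by its period:
  t   CF        PV=CF/(1+0.05825)^t    t·PV
  1        43.75        41.3418        41.3418
  2        43.75        39.0662        78.1325
  3        43.75        36.9159       110.7476
  4        43.75        34.8839       139.5356
  5        43.75        32.9638       164.8188
  6        43.75        31.1493       186.8958
  7        43.75        29.4347       206.0431
  8     1,043.75       663.5754     5,308.6031
  Σ                    909.3310     6,236.1184
Price P = Σ PV = 909.3310.
Macaulay duration = Σ(t·PV) / P = 6,236.1184 / 909.3310 = 6.85792 half-year periods.
In years: 6.85792 / 2 = 3.42896 years.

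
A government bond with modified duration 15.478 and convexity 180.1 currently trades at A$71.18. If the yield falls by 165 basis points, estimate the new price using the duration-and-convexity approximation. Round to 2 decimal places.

A$91.10

Duration effect: -D_mod·Δy = -15.478 × (-0.0165) = +0.255387
Convexity effect: ½·C·(Δy)² = 0.5 × 180.1 × (-0.0165)² = +0.0245161125
ΔP/P ≈ +0.255387 + 0.0245161125 = +0.2799031125
New price ≈ 71.18 × (1 + 0.2799031125) = 91.10350354775.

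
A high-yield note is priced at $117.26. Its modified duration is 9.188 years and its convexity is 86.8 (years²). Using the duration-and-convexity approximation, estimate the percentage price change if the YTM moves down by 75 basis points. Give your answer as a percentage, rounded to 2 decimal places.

Duration effect: -D_mod·Δy = -9.188 × (-0.0075) = +0.068910
Convexity effect: ½·C·(Δy)² = 0.5 × 86.8 × (-0.0075)² = +0.00244125
ΔP/P ≈ +0.068910 + 0.00244125 = +0.07135125
= +7.135125%.

+7.14%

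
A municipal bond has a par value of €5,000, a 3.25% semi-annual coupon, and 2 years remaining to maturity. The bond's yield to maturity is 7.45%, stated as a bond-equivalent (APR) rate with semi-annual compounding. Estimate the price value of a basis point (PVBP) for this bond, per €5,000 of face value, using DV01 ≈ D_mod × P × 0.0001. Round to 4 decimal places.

Periodic yield y = 0.03725.
  t   CF        PV=CF/(1+0.03725)^t    t·PV
  1        81.25        78.3321        78.3321
  2        81.25        75.5190       151.0381
  3        81.25        72.8070       218.4210
  4     5,081.25     4,389.7197    17,558.8788
  Σ                  4,616.3778    18,006.6699
P = 4,616.3778; D_Mac = 3.90061 half-year periods = 1.95030 yrs; D_mod = 1.88026 yrs.
DV01 ≈ 1.88026 × 4,616.3778 × 0.0001 = 0.868000.

€0.8680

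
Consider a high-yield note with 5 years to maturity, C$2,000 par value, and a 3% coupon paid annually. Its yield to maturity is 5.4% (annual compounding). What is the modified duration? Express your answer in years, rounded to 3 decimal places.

Periodic yield y = 0.054. First find Macaulay duration:
  t   CF        PV=CF/(1+0.054)^t    t·PV
  1        60.00        56.9260        56.9260
  2        60.00        54.0095       108.0190
  3        60.00        51.2424       153.7272
  4        60.00        48.6171       194.4683
  5     2,060.00     1,583.6681     7,918.3404
  Σ                  1,794.4630     8,431.4809
P = 1,794.4630; Macaulay duration = 8,431.4809 / 1,794.4630 = 4.69861 years.
Modified duration = D_Mac / (1 + y) = 4.69861 / 1.054 = 4.45788 years.

4.458 years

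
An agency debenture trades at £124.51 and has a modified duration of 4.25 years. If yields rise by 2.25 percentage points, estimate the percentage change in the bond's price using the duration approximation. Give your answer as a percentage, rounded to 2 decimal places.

Duration approximation: ΔP/P ≈ -D_mod · Δy = -4.25 × (+0.0225) = -0.095625.
As a percentage: -9.5625%.

-9.56%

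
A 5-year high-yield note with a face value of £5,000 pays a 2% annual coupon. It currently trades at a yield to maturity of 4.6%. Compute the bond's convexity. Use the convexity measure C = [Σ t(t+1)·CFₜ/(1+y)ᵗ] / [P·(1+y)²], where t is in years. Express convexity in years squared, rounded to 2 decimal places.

With y = 0.046:
  t   CF        PV=CF/(1+0.046)^t    t·PV        t(t+1)·PV
  1       100.00        95.6023        95.6023         191.2046
  2       100.00        91.3980       182.7960         548.3879
  3       100.00        87.3786       262.1357       1,048.5429
  4       100.00        83.5359       334.1437       1,670.7184
  5     5,100.00     4,072.9751    20,364.8754     122,189.2525
  Σ                  4,430.8899    21,239.5531     125,648.1063
P = 4,430.8899.
Convexity = Σ t(t+1)·PV / [P·(1+y)²] = 125,648.1063 / (4,430.8899 × 1.094116) = 25.91801.

25.92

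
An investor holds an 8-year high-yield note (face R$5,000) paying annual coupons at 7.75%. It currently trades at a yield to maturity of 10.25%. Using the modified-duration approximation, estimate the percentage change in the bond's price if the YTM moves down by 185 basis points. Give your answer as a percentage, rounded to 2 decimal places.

Periodic yield y = 0.1025. Modified duration first:
  t   CF        PV=CF/(1+0.1025)^t    t·PV
  1       387.50       351.4739       351.4739
  2       387.50       318.7972       637.5944
  3       387.50       289.1585       867.4754
  4       387.50       262.2753     1,049.1010
  5       387.50       237.8914     1,189.4569
  6       387.50       215.7745     1,294.6470
  7       387.50       195.7138     1,369.9968
  8     5,387.50     2,468.0758    19,744.6066
  Σ                  4,339.1604    26,504.3521
P = 4,339.1604; D_Mac = 6.10818 yrs; D_mod = 6.10818/(1+0.1025) = 5.54030 yrs.
ΔP/P ≈ -D_mod · Δy = -5.54030 × (-0.0185) = +0.102495 = +10.2495%.

+10.25%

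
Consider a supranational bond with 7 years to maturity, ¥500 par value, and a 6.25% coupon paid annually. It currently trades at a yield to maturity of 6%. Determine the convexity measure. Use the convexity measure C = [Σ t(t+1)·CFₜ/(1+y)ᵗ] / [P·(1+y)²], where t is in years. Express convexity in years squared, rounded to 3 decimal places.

39.406

With y = 0.06:
  t   CF        PV=CF/(1+0.06)^t    t·PV        t(t+1)·PV
  1        31.25        29.4811        29.4811          58.9623
  2        31.25        27.8124        55.6248         166.8743
  3        31.25        26.2381        78.7143         314.8572
  4        31.25        24.7529        99.0117         495.0585
  5        31.25        23.3518       116.7591         700.5545
  6        31.25        22.0300       132.1801         925.2607
  7       531.25       353.3116     2,473.1811      19,785.4491
  Σ                    506.9780     2,984.9523      22,447.0167
P = 506.9780.
Convexity = Σ t(t+1)·PV / [P·(1+y)²] = 22,447.0167 / (506.9780 × 1.123600) = 39.40559.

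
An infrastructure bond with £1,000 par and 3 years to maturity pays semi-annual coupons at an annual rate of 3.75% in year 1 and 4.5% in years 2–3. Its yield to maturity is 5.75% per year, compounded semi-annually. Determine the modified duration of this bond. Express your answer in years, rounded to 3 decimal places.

Periodic yield y = 0.02875. First find Macaulay duration:
  t   CF        PV=CF/(1+0.02875)^t    t·PV
  1        18.75        18.2260        18.2260
  2        18.75        17.7166        35.4333
  3        22.50        20.6658        61.9975
  4        22.50        20.0883        80.3532
  5        22.50        19.5269        97.6345
  6     1,022.50       862.5896     5,175.5377
  Σ                    958.8133     5,469.1822
P = 958.8133; Macaulay duration = 5,469.1822 / 958.8133 = 5.70412 half-year periods = 2.85206 years.
Modified duration = D_Mac / (1 + y) = 2.85206 / 1.02875 = 2.77235 years.

2.772 years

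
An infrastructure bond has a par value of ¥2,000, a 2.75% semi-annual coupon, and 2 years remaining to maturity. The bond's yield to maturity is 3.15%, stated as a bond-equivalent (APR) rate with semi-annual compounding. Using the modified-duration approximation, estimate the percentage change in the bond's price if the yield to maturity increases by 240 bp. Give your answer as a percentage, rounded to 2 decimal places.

-4.63%

Periodic yield y = 0.01575. Modified duration first:
  t   CF        PV=CF/(1+0.01575)^t    t·PV
  1        27.50        27.0736        27.0736
  2        27.50        26.6538        53.3076
  3        27.50        26.2405        78.7215
  4     2,027.50     1,904.6428     7,618.5712
  Σ                  1,984.6107     7,777.6739
P = 1,984.6107; D_Mac = 3.91899 half-year periods = 1.95950 yrs; D_mod = 1.95950/(1+0.01575) = 1.92911 yrs.
ΔP/P ≈ -D_mod · Δy = -1.92911 × (+0.024) = -0.046299 = -4.6299%.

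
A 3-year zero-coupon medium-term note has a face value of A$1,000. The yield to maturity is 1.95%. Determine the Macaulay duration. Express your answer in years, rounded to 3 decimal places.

3.000 years

A zero-coupon bond has a single cash flow at maturity, so its Macaulay duration equals its maturity: 3 years.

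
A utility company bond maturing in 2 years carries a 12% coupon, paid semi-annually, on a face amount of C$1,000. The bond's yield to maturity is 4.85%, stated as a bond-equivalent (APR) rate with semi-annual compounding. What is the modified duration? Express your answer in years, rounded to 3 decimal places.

1.804 years

Periodic yield y = 0.02425. First find Macaulay duration:
  t   CF        PV=CF/(1+0.02425)^t    t·PV
  1        60.00        58.5794        58.5794
  2        60.00        57.1925       114.3851
  3        60.00        55.8384       167.5153
  4     1,060.00       963.1235     3,852.4940
  Σ                  1,134.7339     4,192.9738
P = 1,134.7339; Macaulay duration = 4,192.9738 / 1,134.7339 = 3.69512 half-year periods = 1.84756 years.
Modified duration = D_Mac / (1 + y) = 1.84756 / 1.02425 = 1.80382 years.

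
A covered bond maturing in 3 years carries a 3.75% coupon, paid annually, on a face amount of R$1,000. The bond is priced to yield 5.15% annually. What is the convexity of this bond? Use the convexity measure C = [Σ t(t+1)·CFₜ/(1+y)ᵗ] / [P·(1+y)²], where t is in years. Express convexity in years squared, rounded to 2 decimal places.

10.33

With y = 0.0515:
  t   CF        PV=CF/(1+0.0515)^t    t·PV        t(t+1)·PV
  1        37.50        35.6633        35.6633          71.3267
  2        37.50        33.9166        67.8333         203.4998
  3     1,037.50       892.4015     2,677.2044      10,708.8176
  Σ                    961.9814     2,780.7010      10,983.6440
P = 961.9814.
Convexity = Σ t(t+1)·PV / [P·(1+y)²] = 10,983.6440 / (961.9814 × 1.105652) = 10.32669.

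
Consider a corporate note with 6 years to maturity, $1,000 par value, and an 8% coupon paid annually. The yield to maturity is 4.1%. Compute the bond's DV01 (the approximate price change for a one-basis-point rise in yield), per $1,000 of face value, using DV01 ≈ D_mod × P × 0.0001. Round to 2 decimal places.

$0.59

Periodic yield y = 0.041.
  t   CF        PV=CF/(1+0.041)^t    t·PV
  1        80.00        76.8492        76.8492
  2        80.00        73.8225       147.6449
  3        80.00        70.9149       212.7448
  4        80.00        68.1219       272.4878
  5        80.00        65.4390       327.1948
  6     1,080.00       848.6320     5,091.7917
  Σ                  1,203.7794     6,128.7132
P = 1,203.7794; D_Mac = 5.09123 yrs; D_mod = 4.89071 yrs.
DV01 ≈ 4.89071 × 1,203.7794 × 0.0001 = 0.588733.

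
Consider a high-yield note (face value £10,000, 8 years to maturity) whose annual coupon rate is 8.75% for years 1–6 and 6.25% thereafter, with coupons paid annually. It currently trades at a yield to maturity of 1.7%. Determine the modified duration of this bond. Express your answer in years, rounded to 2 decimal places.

Periodic yield y = 0.017. First find Macaulay duration:
  t   CF        PV=CF/(1+0.017)^t    t·PV
  1       875.00       860.3736       860.3736
  2       875.00       845.9918     1,691.9836
  3       875.00       831.8503     2,495.5510
  4       875.00       817.9453     3,271.7810
  5       875.00       804.2726     4,021.3631
  6       875.00       790.8285     4,744.9713
  7       625.00       555.4351     3,888.0459
  8    10,625.00     9,284.5597    74,276.4780
  Σ                 14,791.2571    95,250.5476
P = 14,791.2571; Macaulay duration = 95,250.5476 / 14,791.2571 = 6.43965 years.
Modified duration = D_Mac / (1 + y) = 6.43965 / 1.017 = 6.33201 years.

6.33 years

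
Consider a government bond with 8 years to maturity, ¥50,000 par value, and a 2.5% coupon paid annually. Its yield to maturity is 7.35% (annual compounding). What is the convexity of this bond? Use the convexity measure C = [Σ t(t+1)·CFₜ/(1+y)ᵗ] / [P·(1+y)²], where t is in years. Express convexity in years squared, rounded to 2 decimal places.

With y = 0.0735:
  t   CF        PV=CF/(1+0.0735)^t    t·PV        t(t+1)·PV
  1     1,250.00     1,164.4155     1,164.4155       2,328.8309
  2     1,250.00     1,084.6907     2,169.3814       6,508.1442
  3     1,250.00     1,010.4245     3,031.2735      12,125.0940
  4     1,250.00       941.2431     3,764.9725      18,824.8625
  5     1,250.00       876.7984     4,383.9922      26,303.9532
  6     1,250.00       816.7661     4,900.5968      34,304.1775
  7     1,250.00       760.8441     5,325.9086      42,607.2690
  8    51,250.00    29,058.7869   232,470.2949   2,092,232.6541
  Σ                 35,713.9693   257,210.8354   2,235,234.9855
P = 35,713.9693.
Convexity = Σ t(t+1)·PV / [P·(1+y)²] = 2,235,234.9855 / (35,713.9693 × 1.152402) = 54.31015.

54.31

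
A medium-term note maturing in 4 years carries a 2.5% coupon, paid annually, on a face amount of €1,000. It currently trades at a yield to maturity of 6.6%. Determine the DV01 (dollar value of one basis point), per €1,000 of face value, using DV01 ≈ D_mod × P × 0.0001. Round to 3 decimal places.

€0.310

Periodic yield y = 0.066.
  t   CF        PV=CF/(1+0.066)^t    t·PV
  1        25.00        23.4522        23.4522
  2        25.00        22.0001        44.0003
  3        25.00        20.6380        61.9141
  4     1,025.00       793.7707     3,175.0827
  Σ                    859.8610     3,304.4492
P = 859.8610; D_Mac = 3.84300 yrs; D_mod = 3.60507 yrs.
DV01 ≈ 3.60507 × 859.8610 × 0.0001 = 0.309986.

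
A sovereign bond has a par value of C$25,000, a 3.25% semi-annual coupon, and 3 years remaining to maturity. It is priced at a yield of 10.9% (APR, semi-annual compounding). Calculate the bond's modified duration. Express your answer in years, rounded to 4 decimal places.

2.7184 years

Periodic yield y = 0.0545. First find Macaulay duration:
  t   CF        PV=CF/(1+0.0545)^t    t·PV
  1       406.25       385.2537       385.2537
  2       406.25       365.3425       730.6850
  3       406.25       346.4604     1,039.3812
  4       406.25       328.5542     1,314.2168
  5       406.25       311.5735     1,557.8673
  6    25,406.25    18,478.2595   110,869.5572
  Σ                 20,215.4438   115,896.9613
P = 20,215.4438; Macaulay duration = 115,896.9613 / 20,215.4438 = 5.73309 half-year periods = 2.86655 years.
Modified duration = D_Mac / (1 + y) = 2.86655 / 1.0545 = 2.71839 years.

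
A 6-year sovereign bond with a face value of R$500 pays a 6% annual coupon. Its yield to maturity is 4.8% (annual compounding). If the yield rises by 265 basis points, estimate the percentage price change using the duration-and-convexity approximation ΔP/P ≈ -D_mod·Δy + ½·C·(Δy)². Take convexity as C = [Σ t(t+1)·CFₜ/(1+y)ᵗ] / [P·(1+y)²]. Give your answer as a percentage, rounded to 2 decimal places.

With y = 0.048:
  t   CF        PV=CF/(1+0.048)^t    t·PV        t(t+1)·PV
  1        30.00        28.6260        28.6260          57.2519
  2        30.00        27.3148        54.6297         163.8891
  3        30.00        26.0638        78.1913         312.7654
  4        30.00        24.8700        99.4801         497.4004
  5        30.00        23.7309       118.6547         711.9280
  6       530.00       400.0444     2,400.2663      16,801.8640
  Σ                    530.6499     2,779.8480      18,545.0987
P = 530.6499; D_Mac = 5.23857 yrs; D_mod = 4.99864 yrs; C = 31.81988.
Duration effect: -4.99864 × (+0.0265) = -0.132464
Convexity effect: 0.5 × 31.81988 × (0.0265)² = +0.0111728
ΔP/P ≈ -0.132464 + 0.0111728 = -0.121291 = -12.1291%.

-12.13%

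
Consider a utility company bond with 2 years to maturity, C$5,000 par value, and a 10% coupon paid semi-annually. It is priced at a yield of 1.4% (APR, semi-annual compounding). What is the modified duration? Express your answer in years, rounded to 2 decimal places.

Periodic yield y = 0.007. First find Macaulay duration:
  t   CF        PV=CF/(1+0.007)^t    t·PV
  1       250.00       248.2622       248.2622
  2       250.00       246.5364       493.0728
  3       250.00       244.8227       734.4680
  4     5,250.00     5,105.5369    20,422.1477
  Σ                  5,845.1581    21,897.9506
P = 5,845.1581; Macaulay duration = 21,897.9506 / 5,845.1581 = 3.74634 half-year periods = 1.87317 years.
Modified duration = D_Mac / (1 + y) = 1.87317 / 1.007 = 1.86015 years.

1.86 years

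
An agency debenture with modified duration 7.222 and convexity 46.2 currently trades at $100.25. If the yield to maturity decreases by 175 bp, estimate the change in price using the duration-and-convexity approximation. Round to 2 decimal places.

Duration effect: -D_mod·Δy = -7.222 × (-0.0175) = +0.126385
Convexity effect: ½·C·(Δy)² = 0.5 × 46.2 × (-0.0175)² = +0.007074375
ΔP/P ≈ +0.126385 + 0.007074375 = +0.133459375
ΔP ≈ 100.25 × (+0.133459375) = +13.37930234375.

+$13.38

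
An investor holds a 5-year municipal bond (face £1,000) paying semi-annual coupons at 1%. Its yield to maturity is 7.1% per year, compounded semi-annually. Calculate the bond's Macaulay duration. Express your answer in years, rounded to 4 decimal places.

Periodic yield y = 0.0355. Discount each cash flow and weight by its period:
  t   CF        PV=CF/(1+0.0355)^t    t·PV
  1         5.00         4.8286         4.8286
  2         5.00         4.6630         9.3261
  3         5.00         4.5032        13.5096
  4         5.00         4.3488        17.3952
  5         5.00         4.1997        20.9986
  6         5.00         4.0557        24.3344
  7         5.00         3.9167        27.4168
  8         5.00         3.7824        30.2593
  9         5.00         3.6527        32.8747
  10    1,005.00       709.0307     7,090.3068
  Σ                    746.9816     7,271.2501
Price P = Σ PV = 746.9816.
Macaulay duration = Σ(t·PV) / P = 7,271.2501 / 746.9816 = 9.73418 half-year periods.
In years: 9.73418 / 2 = 4.86709 years.

4.8671 years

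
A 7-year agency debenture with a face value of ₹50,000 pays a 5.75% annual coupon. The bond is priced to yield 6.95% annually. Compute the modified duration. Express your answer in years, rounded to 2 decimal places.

Periodic yield y = 0.0695. First find Macaulay duration:
  t   CF        PV=CF/(1+0.0695)^t    t·PV
  1     2,875.00     2,688.1720     2,688.1720
  2     2,875.00     2,513.4848     5,026.9697
  3     2,875.00     2,350.1495     7,050.4484
  4     2,875.00     2,197.4282     8,789.7128
  5     2,875.00     2,054.6313    10,273.1566
  6     2,875.00     1,921.1139    11,526.6834
  7    52,875.00    33,035.8023   231,250.6159
  Σ                 46,760.7820   276,605.7588
P = 46,760.7820; Macaulay duration = 276,605.7588 / 46,760.7820 = 5.91534 years.
Modified duration = D_Mac / (1 + y) = 5.91534 / 1.0695 = 5.53094 years.

5.53 years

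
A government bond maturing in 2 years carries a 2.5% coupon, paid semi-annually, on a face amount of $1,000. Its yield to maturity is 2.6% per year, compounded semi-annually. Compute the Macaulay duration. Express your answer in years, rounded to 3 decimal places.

1.963 years

Periodic yield y = 0.013. Discount each cash flow and weight by its period:
  t   CF        PV=CF/(1+0.013)^t    t·PV
  1        12.50        12.3396        12.3396
  2        12.50        12.1812        24.3625
  3        12.50        12.0249        36.0747
  4     1,012.50       961.5176     3,846.0705
  Σ                    998.0633     3,918.8473
Price P = Σ PV = 998.0633.
Macaulay duration = Σ(t·PV) / P = 3,918.8473 / 998.0633 = 3.92645 half-year periods.
In years: 3.92645 / 2 = 1.96323 years.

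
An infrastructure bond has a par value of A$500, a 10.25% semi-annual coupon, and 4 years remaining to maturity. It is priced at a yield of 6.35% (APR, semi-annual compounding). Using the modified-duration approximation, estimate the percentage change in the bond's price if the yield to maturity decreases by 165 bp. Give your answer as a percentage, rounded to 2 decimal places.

Periodic yield y = 0.03175. Modified duration first:
  t   CF        PV=CF/(1+0.03175)^t    t·PV
  1       25.625        24.8364        24.8364
  2       25.625        24.0722        48.1443
  3       25.625        23.3314        69.9941
  4       25.625        22.6134        90.4536
  5       25.625        21.9175       109.5876
  6       25.625        21.2431       127.4583
  7       25.625        20.5893       144.1254
  8      525.625       409.3362     3,274.6899
  Σ                    567.9395     3,889.2898
P = 567.9395; D_Mac = 6.84807 half-year periods = 3.42404 yrs; D_mod = 3.42404/(1+0.03175) = 3.31867 yrs.
ΔP/P ≈ -D_mod · Δy = -3.31867 × (-0.0165) = +0.054758 = +5.4758%.

+5.48%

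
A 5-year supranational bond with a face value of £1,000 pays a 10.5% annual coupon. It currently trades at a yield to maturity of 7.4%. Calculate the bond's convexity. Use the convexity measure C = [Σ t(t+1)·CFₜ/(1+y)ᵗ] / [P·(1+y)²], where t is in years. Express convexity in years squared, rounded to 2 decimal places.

With y = 0.074:
  t   CF        PV=CF/(1+0.074)^t    t·PV        t(t+1)·PV
  1       105.00        97.7654        97.7654         195.5307
  2       105.00        91.0292       182.0584         546.1752
  3       105.00        84.7572       254.2715       1,017.0861
  4       105.00        78.9173       315.6692       1,578.3458
  5     1,105.00       773.2873     3,866.4364      23,198.6187
  Σ                  1,125.7563     4,716.2009      26,535.7565
P = 1,125.7563.
Convexity = Σ t(t+1)·PV / [P·(1+y)²] = 26,535.7565 / (1,125.7563 × 1.153476) = 20.43518.

20.44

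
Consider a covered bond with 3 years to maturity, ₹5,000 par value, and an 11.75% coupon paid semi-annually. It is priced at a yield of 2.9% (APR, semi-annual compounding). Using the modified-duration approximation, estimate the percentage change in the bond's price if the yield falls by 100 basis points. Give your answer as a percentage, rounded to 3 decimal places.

Periodic yield y = 0.0145. Modified duration first:
  t   CF        PV=CF/(1+0.0145)^t    t·PV
  1       293.75       289.5515       289.5515
  2       293.75       285.4130       570.8260
  3       293.75       281.3337       844.0010
  4       293.75       277.3126     1,109.2506
  5       293.75       273.3491     1,366.7454
  6     5,293.75     4,855.6919    29,134.1512
  Σ                  6,262.6518    33,314.5257
P = 6,262.6518; D_Mac = 5.31956 half-year periods = 2.65978 yrs; D_mod = 2.65978/(1+0.0145) = 2.62176 yrs.
ΔP/P ≈ -D_mod · Δy = -2.62176 × (-0.01) = +0.026218 = +2.6218%.

+2.622%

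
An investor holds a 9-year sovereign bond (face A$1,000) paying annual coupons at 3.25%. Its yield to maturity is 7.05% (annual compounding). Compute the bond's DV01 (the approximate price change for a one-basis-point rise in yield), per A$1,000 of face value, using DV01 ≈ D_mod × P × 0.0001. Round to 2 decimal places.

A$0.55

Periodic yield y = 0.0705.
  t   CF        PV=CF/(1+0.0705)^t    t·PV
  1        32.50        30.3596        30.3596
  2        32.50        28.3602        56.7205
  3        32.50        26.4925        79.4776
  4        32.50        24.7478        98.9912
  5        32.50        23.1180       115.5899
  6        32.50        21.5955       129.5730
  7        32.50        20.1733       141.2130
  8        32.50        18.8447       150.7579
  9     1,032.50       559.2552     5,033.2966
  Σ                    752.9469     5,835.9794
P = 752.9469; D_Mac = 7.75085 yrs; D_mod = 7.24040 yrs.
DV01 ≈ 7.24040 × 752.9469 × 0.0001 = 0.545164.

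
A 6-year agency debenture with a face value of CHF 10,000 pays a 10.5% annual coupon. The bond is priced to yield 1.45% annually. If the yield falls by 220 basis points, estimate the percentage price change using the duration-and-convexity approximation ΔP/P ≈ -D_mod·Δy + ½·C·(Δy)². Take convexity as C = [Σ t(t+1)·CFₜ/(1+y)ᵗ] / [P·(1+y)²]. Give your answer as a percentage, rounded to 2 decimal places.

With y = 0.0145:
  t   CF        PV=CF/(1+0.0145)^t    t·PV        t(t+1)·PV
  1     1,050.00     1,034.9926     1,034.9926       2,069.9852
  2     1,050.00     1,020.1997     2,040.3994       6,121.1983
  3     1,050.00     1,005.6182     3,016.8547      12,067.4190
  4     1,050.00       991.2452     3,964.9808      19,824.9038
  5     1,050.00       977.0776     4,885.3878      29,312.3270
  6    11,050.00    10,135.6118    60,813.6710     425,695.6969
  Σ                 15,164.7452    75,756.2864     495,091.5302
P = 15,164.7452; D_Mac = 4.99555 yrs; D_mod = 4.92415 yrs; C = 31.72096.
Duration effect: -4.92415 × (-0.022) = +0.108331
Convexity effect: 0.5 × 31.72096 × (-0.022)² = +0.0076765
ΔP/P ≈ +0.108331 + 0.0076765 = +0.116008 = +11.6008%.

+11.60%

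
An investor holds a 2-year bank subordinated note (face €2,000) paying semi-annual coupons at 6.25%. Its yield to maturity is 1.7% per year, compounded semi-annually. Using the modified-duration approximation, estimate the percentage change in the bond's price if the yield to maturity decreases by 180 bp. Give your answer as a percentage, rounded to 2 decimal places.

Periodic yield y = 0.0085. Modified duration first:
  t   CF        PV=CF/(1+0.0085)^t    t·PV
  1        62.50        61.9732        61.9732
  2        62.50        61.4509       122.9018
  3        62.50        60.9330       182.7989
  4     2,062.50     1,993.8402     7,975.3608
  Σ                  2,178.1973     8,343.0347
P = 2,178.1973; D_Mac = 3.83025 half-year periods = 1.91512 yrs; D_mod = 1.91512/(1+0.0085) = 1.89898 yrs.
ΔP/P ≈ -D_mod · Δy = -1.89898 × (-0.018) = +0.034182 = +3.4182%.

+3.42%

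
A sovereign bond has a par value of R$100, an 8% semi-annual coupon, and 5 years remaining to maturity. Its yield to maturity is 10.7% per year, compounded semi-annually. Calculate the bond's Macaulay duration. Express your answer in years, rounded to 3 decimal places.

4.166 years

Periodic yield y = 0.0535. Discount each cash flow and weight by its period:
  t   CF        PV=CF/(1+0.0535)^t    t·PV
  1         4.00         3.7969         3.7969
  2         4.00         3.6041         7.2081
  3         4.00         3.4210        10.2631
  4         4.00         3.2473        12.9892
  5         4.00         3.0824        15.4119
  6         4.00         2.9259        17.5551
  7         4.00         2.7773        19.4409
  8         4.00         2.6362        21.0899
  9         4.00         2.5024        22.5212
  10      104.00        61.7572       617.5725
  Σ                     89.7506       747.8487
Price P = Σ PV = 89.7506.
Macaulay duration = Σ(t·PV) / P = 747.8487 / 89.7506 = 8.33252 half-year periods.
In years: 8.33252 / 2 = 4.16626 years.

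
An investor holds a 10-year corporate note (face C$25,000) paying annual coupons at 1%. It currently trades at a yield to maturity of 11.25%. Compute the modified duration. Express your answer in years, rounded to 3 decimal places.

Periodic yield y = 0.1125. First find Macaulay duration:
  t   CF        PV=CF/(1+0.1125)^t    t·PV
  1       250.00       224.7191       224.7191
  2       250.00       201.9947       403.9894
  3       250.00       181.5683       544.7048
  4       250.00       163.2074       652.8297
  5       250.00       146.7033       733.5165
  6       250.00       131.8681       791.2089
  7       250.00       118.5332       829.7321
  8       250.00       106.5467       852.3733
  9       250.00        95.7723       861.9505
  10   25,250.00     8,694.8318    86,948.3182
  Σ                 10,065.7449    92,843.3426
P = 10,065.7449; Macaulay duration = 92,843.3426 / 10,065.7449 = 9.22369 years.
Modified duration = D_Mac / (1 + y) = 9.22369 / 1.1125 = 8.29096 years.

8.291 years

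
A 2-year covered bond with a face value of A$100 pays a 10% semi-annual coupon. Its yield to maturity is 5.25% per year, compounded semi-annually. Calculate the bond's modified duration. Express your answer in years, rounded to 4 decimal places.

1.8203 years

Periodic yield y = 0.02625. First find Macaulay duration:
  t   CF        PV=CF/(1+0.02625)^t    t·PV
  1         5.00         4.8721         4.8721
  2         5.00         4.7475         9.4950
  3         5.00         4.6261        13.8782
  4       105.00        94.6622       378.6488
  Σ                    108.9079       406.8941
P = 108.9079; Macaulay duration = 406.8941 / 108.9079 = 3.73613 half-year periods = 1.86807 years.
Modified duration = D_Mac / (1 + y) = 1.86807 / 1.02625 = 1.82028 years.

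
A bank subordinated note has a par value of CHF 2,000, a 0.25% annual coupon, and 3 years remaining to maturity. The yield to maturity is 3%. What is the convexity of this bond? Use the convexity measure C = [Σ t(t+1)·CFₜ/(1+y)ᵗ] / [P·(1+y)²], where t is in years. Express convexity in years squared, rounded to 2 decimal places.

With y = 0.03:
  t   CF        PV=CF/(1+0.03)^t    t·PV        t(t+1)·PV
  1         5.00         4.8544         4.8544           9.7087
  2         5.00         4.7130         9.4260          28.2779
  3     2,005.00     1,834.8590     5,504.5771      22,018.3083
  Σ                  1,844.4264     5,518.8574      22,056.2949
P = 1,844.4264.
Convexity = Σ t(t+1)·PV / [P·(1+y)²] = 22,056.2949 / (1,844.4264 × 1.060900) = 11.27189.

11.27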